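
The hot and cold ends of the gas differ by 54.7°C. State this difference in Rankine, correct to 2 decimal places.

98.46°R

An interval of 1°C corresponds to 1.8°R.
54.7 × 1.8 = 98.46.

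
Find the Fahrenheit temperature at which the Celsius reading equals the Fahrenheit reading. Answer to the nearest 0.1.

Let F be the Fahrenheit reading. The Celsius reading is C = 5/9·F - 17.7778.
Set C = F: 5/9·F - 17.7778 = F.
(-4/9)·F = 17.7778  ⇒  F = -40.0.

-40.0°F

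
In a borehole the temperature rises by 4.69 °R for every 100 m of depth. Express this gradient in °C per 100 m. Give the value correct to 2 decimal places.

2.61 °C/100 m

Since only a temperature interval is involved, the additive offset between the scales drops out.
A change of 1°R is a change of 5/9°C, so 4.69 × 5/9 = 2.61.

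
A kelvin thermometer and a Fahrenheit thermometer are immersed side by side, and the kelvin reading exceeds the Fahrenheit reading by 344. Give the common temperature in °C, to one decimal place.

-128.6°C

Let x be the kelvin reading; then the Fahrenheit reading is 1.8·x - 459.67.
(1.8·x - 459.67) - x = -344  ⇒  (0.8)·x = 115.67  ⇒  x = 144.5875 K.
In Celsius: 144.5875 - 273.15 = -128.6°C.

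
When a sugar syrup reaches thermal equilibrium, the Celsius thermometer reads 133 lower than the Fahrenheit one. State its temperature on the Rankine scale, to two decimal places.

Let x be the Fahrenheit reading; then the Celsius reading is 5/9·x - 17.7778.
(5/9·x - 17.7778) - x = -133  ⇒  (-4/9)·x = -115.222  ⇒  x = 259.2500°F.
In Celsius: (259.25 - 32) × 5/9 = 126.2500°C.
In Rankine: 126.2500 × 1.8 + 491.67 = 718.92°R.

718.92°R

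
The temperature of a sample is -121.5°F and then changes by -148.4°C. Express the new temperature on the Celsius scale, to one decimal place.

-233.7°C

Initial temperature in Celsius: (-121.5 - 32) × 5/9 = -85.2778°C.
Final Celsius temperature: -85.2778 - 148.4000 = -233.6778°C.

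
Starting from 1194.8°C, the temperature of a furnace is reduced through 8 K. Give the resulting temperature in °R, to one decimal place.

The 8 K change is an interval; Kelvin and Celsius degrees are the same size, so ΔC = -8°C.
Final Celsius temperature: 1194.8000 - 8.0000 = 1186.8000°C.
In Rankine: 1186.8000 × 1.8 + 491.67 = 2627.9°R.

2627.9°R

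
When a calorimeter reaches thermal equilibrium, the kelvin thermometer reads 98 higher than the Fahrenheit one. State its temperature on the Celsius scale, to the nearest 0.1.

Let x be the Fahrenheit reading; then the kelvin reading is 5/9·x + 255.372.
(5/9·x + 255.372) - x = 98  ⇒  (-4/9)·x = -157.372  ⇒  x = 354.0875°F.
In Celsius: (354.0875 - 32) × 5/9 = 178.9°C.

178.9°C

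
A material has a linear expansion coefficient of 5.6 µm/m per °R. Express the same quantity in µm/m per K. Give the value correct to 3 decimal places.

Since only a temperature interval is involved, the additive offset between the scales drops out.
A change of 1 K is a change of 1.8°R, so per K the value is 5.6 × 1.8 = 10.080.

10.080 µm/m per K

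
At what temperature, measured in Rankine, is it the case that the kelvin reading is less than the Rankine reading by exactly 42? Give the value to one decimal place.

Let R be the Rankine reading. The kelvin reading is K = 5/9·R.
Require K - R = -42: (-4/9)·R = -42.
R = (-42) / (-4/9) = 94.5.

94.5°R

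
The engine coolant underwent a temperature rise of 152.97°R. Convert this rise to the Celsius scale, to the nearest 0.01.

84.98°C

Only the scale ratio 5/9 matters for a change in temperature.
152.97 × 5/9 = 84.98.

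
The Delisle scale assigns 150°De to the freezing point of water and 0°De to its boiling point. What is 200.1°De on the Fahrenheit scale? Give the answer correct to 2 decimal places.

-28.12°F

Linear interpolation between the fixed points: C = (200.1 - 150) × 100 / (0 - 150) = -33.4000°C.
Then -33.4000 × 1.8 + 32 = -28.12°F.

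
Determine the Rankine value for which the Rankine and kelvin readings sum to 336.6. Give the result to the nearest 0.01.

216.39°R

Let R be the Rankine reading. The kelvin reading is K = 5/9·R.
Require R + K = 336.6: (14/9)·R = 336.6.
R = (336.6) / (14/9) = 216.39.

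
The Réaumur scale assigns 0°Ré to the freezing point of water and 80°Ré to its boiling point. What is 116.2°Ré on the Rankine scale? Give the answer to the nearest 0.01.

753.12°R

Linear interpolation between the fixed points: C = (116.2 - 0) × 100 / (80 - 0) = 145.2500°C.
Then 145.2500 × 1.8 + 491.67 = 753.12°R.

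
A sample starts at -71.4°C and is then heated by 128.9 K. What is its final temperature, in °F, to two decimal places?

The 128.9 K change is an interval; Kelvin and Celsius degrees are the same size, so ΔC = +128.9°C.
Final Celsius temperature: -71.4000 + 128.9000 = 57.5000°C.
In Fahrenheit: 57.5000 × 1.8 + 32 = 135.50°F.

135.50°F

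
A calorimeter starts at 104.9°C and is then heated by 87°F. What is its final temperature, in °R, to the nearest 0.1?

767.5°R

The 87°F change is an interval, so only the factor 5/9 applies: +87 × 5/9 = +48.3333°C.
Final Celsius temperature: 104.9000 + 48.3333 = 153.2333°C.
In Rankine: 153.2333 × 1.8 + 491.67 = 767.5°R.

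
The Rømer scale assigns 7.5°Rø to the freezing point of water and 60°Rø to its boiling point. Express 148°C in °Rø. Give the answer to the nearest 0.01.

Linearly onto the Rømer scale: 7.5 + (148.0000 / 100) × (60 - 7.5) = 85.20°Rø.

85.20°Rø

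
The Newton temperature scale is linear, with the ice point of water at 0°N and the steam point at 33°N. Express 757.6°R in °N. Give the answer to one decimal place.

48.8°N

First in Celsius: (757.6 - 491.67) × 5/9 = 147.7389°C.
Linearly onto the Newton scale: 0 + (147.7389 / 100) × (33 - 0) = 48.8°N.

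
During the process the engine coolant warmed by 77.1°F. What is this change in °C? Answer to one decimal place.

Only the scale ratio 5/9 matters for a change in temperature.
77.1 × 5/9 = 42.8.

42.8°C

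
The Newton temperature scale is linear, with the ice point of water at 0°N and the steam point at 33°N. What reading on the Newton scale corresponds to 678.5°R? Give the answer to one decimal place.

34.3°N

First in Celsius: (678.5 - 491.67) × 5/9 = 103.7944°C.
Linearly onto the Newton scale: 0 + (103.7944 / 100) × (33 - 0) = 34.3°N.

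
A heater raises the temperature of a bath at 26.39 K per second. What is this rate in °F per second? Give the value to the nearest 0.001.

The quantity depends on a temperature interval, so only the ratio of degree sizes applies; the offset between the scales is irrelevant.
A change of 1 K is a change of 1.8°F, so 26.39 × 1.8 = 47.502.

47.502 °F/second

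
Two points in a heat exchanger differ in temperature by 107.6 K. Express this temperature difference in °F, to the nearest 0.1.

193.7°F

For a temperature interval the offset drops out; only the factor 1.8 applies.
107.6 × 1.8 = 193.7.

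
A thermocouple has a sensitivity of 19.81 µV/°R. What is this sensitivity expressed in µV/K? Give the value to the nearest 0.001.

The quantity depends on a temperature interval, so only the ratio of degree sizes applies; the offset between the scales is irrelevant.
A change of 1 K is a change of 1.8°R, so per K the value is 19.81 × 1.8 = 35.658.

35.658 µV/K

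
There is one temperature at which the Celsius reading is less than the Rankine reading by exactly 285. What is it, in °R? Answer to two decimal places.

Let R be the Rankine reading. The Celsius reading is C = 5/9·R - 273.15.
Require C - R = -285: (-4/9)·R - 273.15 = -285.
R = (-285 + 273.15) / (-4/9) = 26.66.

26.66°R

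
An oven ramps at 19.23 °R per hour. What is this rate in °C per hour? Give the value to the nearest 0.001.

10.683 °C/hour

Since only a temperature interval is involved, the additive offset between the scales drops out.
A change of 1°R is a change of 5/9°C, so 19.23 × 5/9 = 10.683.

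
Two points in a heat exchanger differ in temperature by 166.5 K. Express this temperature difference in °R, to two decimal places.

299.70°R

Only the scale ratio 1.8 matters for a change in temperature.
166.5 × 1.8 = 299.70.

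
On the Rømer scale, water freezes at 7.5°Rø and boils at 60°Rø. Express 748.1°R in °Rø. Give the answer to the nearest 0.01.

First in Celsius: (748.1 - 491.67) × 5/9 = 142.4611°C.
Linearly onto the Rømer scale: 7.5 + (142.4611 / 100) × (60 - 7.5) = 82.29°Rø.

82.29°Rø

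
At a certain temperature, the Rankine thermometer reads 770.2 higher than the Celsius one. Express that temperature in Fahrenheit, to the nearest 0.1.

Let x be the Celsius reading; then the Rankine reading is 1.8·x + 491.67.
(1.8·x + 491.67) - x = 770.2  ⇒  (0.8)·x = 278.53  ⇒  x = 348.1625°C.
In Fahrenheit: 348.1625 × 1.8 + 32 = 658.7°F.

658.7°F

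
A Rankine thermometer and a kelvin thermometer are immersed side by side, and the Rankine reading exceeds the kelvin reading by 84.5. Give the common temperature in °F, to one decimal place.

Let x be the Rankine reading; then the kelvin reading is 5/9·x.
(5/9·x) - x = -84.5  ⇒  (-4/9)·x = -84.5  ⇒  x = 190.1250°R.
In Celsius: (190.125 - 491.67) × 5/9 = -167.5250°C.
In Fahrenheit: -167.5250 × 1.8 + 32 = -269.5°F.

-269.5°F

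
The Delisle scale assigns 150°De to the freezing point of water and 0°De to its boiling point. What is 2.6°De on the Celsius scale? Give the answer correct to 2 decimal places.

Linear interpolation between the fixed points: C = (2.6 - 150) × 100 / (0 - 150) = 98.2667°C.

98.27°C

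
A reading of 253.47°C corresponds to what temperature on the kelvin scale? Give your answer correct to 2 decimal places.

526.62 K

In kelvin: 253.4700 + 273.15 = 526.62 K.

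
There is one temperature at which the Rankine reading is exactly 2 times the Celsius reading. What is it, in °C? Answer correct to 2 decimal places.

2458.35°C

Let C be the Celsius reading. The Rankine reading is R = 1.8·C + 491.67.
Require R = 2·C: 1.8·C + 491.67 = 2·C.
(-0.2)·C = -491.67  ⇒  C = 2458.35.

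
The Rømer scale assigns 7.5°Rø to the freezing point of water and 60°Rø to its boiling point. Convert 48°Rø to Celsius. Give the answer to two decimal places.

Linear interpolation between the fixed points: C = (48 - 7.5) × 100 / (60 - 7.5) = 77.1429°C.

77.14°C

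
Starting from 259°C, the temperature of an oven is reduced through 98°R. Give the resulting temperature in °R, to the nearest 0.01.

859.87°R

The 98°R change is an interval, so only the factor 5/9 applies: -98 × 5/9 = -54.4444°C.
Final Celsius temperature: 259.0000 - 54.4444 = 204.5556°C.
In Rankine: 204.5556 × 1.8 + 491.67 = 859.87°R.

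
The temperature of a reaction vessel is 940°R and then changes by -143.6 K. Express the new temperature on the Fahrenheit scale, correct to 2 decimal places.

Initial temperature in Celsius: (940 - 491.67) × 5/9 = 249.0722°C.
The 143.6 K change is an interval; Kelvin and Celsius degrees are the same size, so ΔC = -143.6°C.
Final Celsius temperature: 249.0722 - 143.6000 = 105.4722°C.
In Fahrenheit: 105.4722 × 1.8 + 32 = 221.85°F.

221.85°F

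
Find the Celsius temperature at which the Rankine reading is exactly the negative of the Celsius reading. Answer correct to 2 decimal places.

-175.60°C

Let C be the Celsius reading. The Rankine reading is R = 1.8·C + 491.67.
Require R = -1·C: 1.8·C + 491.67 = -1·C.
(2.8)·C = -491.67  ⇒  C = -175.60.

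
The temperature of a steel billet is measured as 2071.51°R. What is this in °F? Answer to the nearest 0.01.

1611.84°F

In Celsius: (2071.51 - 491.67) × 5/9 = 877.6889°C.
In Fahrenheit: 877.6889 × 1.8 + 32 = 1611.84°F.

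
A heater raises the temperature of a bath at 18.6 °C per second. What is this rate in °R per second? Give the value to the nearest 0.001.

The quantity depends on a temperature interval, so only the ratio of degree sizes applies; the offset between the scales is irrelevant.
A change of 1°C is a change of 1.8°R, so 18.6 × 1.8 = 33.480.

33.480 °R/second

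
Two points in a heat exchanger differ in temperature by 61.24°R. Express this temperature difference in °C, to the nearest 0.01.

34.02°C

An interval of 1°R corresponds to 5/9°C.
61.24 × 5/9 = 34.02.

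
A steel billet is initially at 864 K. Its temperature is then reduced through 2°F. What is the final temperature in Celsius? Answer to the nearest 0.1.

589.7°C

Initial temperature in Celsius: 864 - 273.15 = 590.8500°C.
The 2°F change is an interval, so only the factor 5/9 applies: -2 × 5/9 = -1.1111°C.
Final Celsius temperature: 590.8500 - 1.1111 = 589.7389°C.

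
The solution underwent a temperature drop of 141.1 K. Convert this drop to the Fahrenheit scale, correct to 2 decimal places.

253.98°F

Only the scale ratio 1.8 matters for a change in temperature.
141.1 × 1.8 = 253.98.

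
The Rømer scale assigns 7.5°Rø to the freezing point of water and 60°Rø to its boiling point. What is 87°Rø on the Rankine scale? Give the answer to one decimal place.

Linear interpolation between the fixed points: C = (87 - 7.5) × 100 / (60 - 7.5) = 151.4286°C.
Then 151.4286 × 1.8 + 491.67 = 764.2°R.

764.2°R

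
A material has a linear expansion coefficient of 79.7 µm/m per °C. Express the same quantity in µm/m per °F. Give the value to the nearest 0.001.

44.278 µm/m per °F

The quantity depends on a temperature interval, so only the ratio of degree sizes applies; the offset between the scales is irrelevant.
A change of 1°F is a change of 5/9°C, so per °F the value is 79.7 × 5/9 = 44.278.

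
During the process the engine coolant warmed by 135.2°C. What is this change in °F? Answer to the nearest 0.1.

Only the scale ratio 1.8 matters for a change in temperature.
135.2 × 1.8 = 243.4.

243.4°F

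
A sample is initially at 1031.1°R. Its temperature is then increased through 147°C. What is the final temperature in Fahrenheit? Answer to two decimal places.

Initial temperature in Celsius: (1031.1 - 491.67) × 5/9 = 299.6833°C.
Final Celsius temperature: 299.6833 + 147.0000 = 446.6833°C.
In Fahrenheit: 446.6833 × 1.8 + 32 = 836.03°F.

836.03°F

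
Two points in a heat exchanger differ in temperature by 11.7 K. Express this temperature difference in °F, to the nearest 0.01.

21.06°F

An interval of 1 K corresponds to 1.8°F.
11.7 × 1.8 = 21.06.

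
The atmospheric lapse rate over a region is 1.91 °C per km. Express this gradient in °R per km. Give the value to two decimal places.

The quantity depends on a temperature interval, so only the ratio of degree sizes applies; the offset between the scales is irrelevant.
A change of 1°C is a change of 1.8°R, so 1.91 × 1.8 = 3.44.

3.44 °R/km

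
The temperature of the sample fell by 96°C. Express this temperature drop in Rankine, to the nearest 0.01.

An interval of 1°C corresponds to 1.8°R.
96 × 1.8 = 172.80.

172.80°R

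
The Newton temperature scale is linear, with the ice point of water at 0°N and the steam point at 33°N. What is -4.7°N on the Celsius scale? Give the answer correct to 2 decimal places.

Linear interpolation between the fixed points: C = (-4.7 - 0) × 100 / (33 - 0) = -14.2424°C.

-14.24°C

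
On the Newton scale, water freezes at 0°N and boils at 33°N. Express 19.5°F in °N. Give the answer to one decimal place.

-2.3°N

First in Celsius: (19.5 - 32) × 5/9 = -6.9444°C.
Linearly onto the Newton scale: 0 + (-6.9444 / 100) × (33 - 0) = -2.3°N.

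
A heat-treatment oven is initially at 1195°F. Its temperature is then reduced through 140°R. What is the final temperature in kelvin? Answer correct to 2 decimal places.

841.48 K

Initial temperature in Celsius: (1195 - 32) × 5/9 = 646.1111°C.
The 140°R change is an interval, so only the factor 5/9 applies: -140 × 5/9 = -77.7778°C.
Final Celsius temperature: 646.1111 - 77.7778 = 568.3333°C.
In kelvin: 568.3333 + 273.15 = 841.48 K.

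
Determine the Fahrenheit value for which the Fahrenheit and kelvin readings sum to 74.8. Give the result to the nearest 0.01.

-116.08°F

Let F be the Fahrenheit reading. The kelvin reading is K = 5/9·F + 255.372.
Require F + K = 74.8: (14/9)·F + 255.372 = 74.8.
F = (74.8 - 255.372) / (14/9) = -116.08.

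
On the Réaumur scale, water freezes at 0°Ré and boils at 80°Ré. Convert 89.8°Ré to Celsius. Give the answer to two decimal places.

Linear interpolation between the fixed points: C = (89.8 - 0) × 100 / (80 - 0) = 112.2500°C.

112.25°C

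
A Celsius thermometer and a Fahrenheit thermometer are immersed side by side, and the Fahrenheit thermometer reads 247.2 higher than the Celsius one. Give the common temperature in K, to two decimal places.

Let x be the Celsius reading; then the Fahrenheit reading is 1.8·x + 32.
(1.8·x + 32) - x = 247.2  ⇒  (0.8)·x = 215.2  ⇒  x = 269.0000°C.
In kelvin: 269.0000 + 273.15 = 542.15 K.

542.15 K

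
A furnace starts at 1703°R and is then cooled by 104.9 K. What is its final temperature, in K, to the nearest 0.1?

Initial temperature in Celsius: (1703 - 491.67) × 5/9 = 672.9611°C.
The 104.9 K change is an interval; Kelvin and Celsius degrees are the same size, so ΔC = -104.9°C.
Final Celsius temperature: 672.9611 - 104.9000 = 568.0611°C.
In kelvin: 568.0611 + 273.15 = 841.2 K.

841.2 K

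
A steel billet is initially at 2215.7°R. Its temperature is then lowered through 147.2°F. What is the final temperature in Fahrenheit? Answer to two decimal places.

Initial temperature in Celsius: (2215.7 - 491.67) × 5/9 = 957.7944°C.
The 147.2°F change is an interval, so only the factor 5/9 applies: -147.2 × 5/9 = -81.7778°C.
Final Celsius temperature: 957.7944 - 81.7778 = 876.0167°C.
In Fahrenheit: 876.0167 × 1.8 + 32 = 1608.83°F.

1608.83°F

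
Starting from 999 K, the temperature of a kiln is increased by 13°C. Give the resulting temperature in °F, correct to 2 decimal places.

Initial temperature in Celsius: 999 - 273.15 = 725.8500°C.
Final Celsius temperature: 725.8500 + 13.0000 = 738.8500°C.
In Fahrenheit: 738.8500 × 1.8 + 32 = 1361.93°F.

1361.93°F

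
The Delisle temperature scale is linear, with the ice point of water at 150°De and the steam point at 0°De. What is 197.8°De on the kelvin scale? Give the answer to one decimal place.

Linear interpolation between the fixed points: C = (197.8 - 150) × 100 / (0 - 150) = -31.8667°C.
Then -31.8667 + 273.15 = 241.3 K.

241.3 K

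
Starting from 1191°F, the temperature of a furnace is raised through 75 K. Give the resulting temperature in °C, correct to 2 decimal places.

Initial temperature in Celsius: (1191 - 32) × 5/9 = 643.8889°C.
The 75 K change is an interval; Kelvin and Celsius degrees are the same size, so ΔC = +75°C.
Final Celsius temperature: 643.8889 + 75.0000 = 718.8889°C.

718.89°C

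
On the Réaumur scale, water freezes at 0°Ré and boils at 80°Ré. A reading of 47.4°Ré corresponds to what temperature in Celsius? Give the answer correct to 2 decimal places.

59.25°C

Linear interpolation between the fixed points: C = (47.4 - 0) × 100 / (80 - 0) = 59.2500°C.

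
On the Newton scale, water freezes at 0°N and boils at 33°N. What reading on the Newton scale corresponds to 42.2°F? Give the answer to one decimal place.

First in Celsius: (42.2 - 32) × 5/9 = 5.6667°C.
Linearly onto the Newton scale: 0 + (5.6667 / 100) × (33 - 0) = 1.9°N.

1.9°N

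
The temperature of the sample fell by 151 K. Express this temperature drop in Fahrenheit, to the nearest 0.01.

Only the scale ratio 1.8 matters for a change in temperature.
151 × 1.8 = 271.80.

271.80°F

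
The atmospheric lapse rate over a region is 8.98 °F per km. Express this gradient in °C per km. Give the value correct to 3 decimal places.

4.989 °C/km

The quantity depends on a temperature interval, so only the ratio of degree sizes applies; the offset between the scales is irrelevant.
A change of 1°F is a change of 5/9°C, so 8.98 × 5/9 = 4.989.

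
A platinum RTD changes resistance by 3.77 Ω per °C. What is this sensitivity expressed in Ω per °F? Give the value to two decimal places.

2.09 Ω per °F

Since only a temperature interval is involved, the additive offset between the scales drops out.
A change of 1°F is a change of 5/9°C, so per °F the value is 3.77 × 5/9 = 2.09.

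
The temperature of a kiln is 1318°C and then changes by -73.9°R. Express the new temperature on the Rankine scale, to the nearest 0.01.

2790.17°R

The 73.9°R change is an interval, so only the factor 5/9 applies: -73.9 × 5/9 = -41.0556°C.
Final Celsius temperature: 1318.0000 - 41.0556 = 1276.9444°C.
In Rankine: 1276.9444 × 1.8 + 491.67 = 2790.17°R.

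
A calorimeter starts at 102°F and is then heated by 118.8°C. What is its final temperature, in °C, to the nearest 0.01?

157.69°C

Initial temperature in Celsius: (102 - 32) × 5/9 = 38.8889°C.
Final Celsius temperature: 38.8889 + 118.8000 = 157.6889°C.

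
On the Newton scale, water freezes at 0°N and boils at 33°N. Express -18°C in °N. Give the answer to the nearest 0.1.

Linearly onto the Newton scale: 0 + (-18.0000 / 100) × (33 - 0) = -5.9°N.

-5.9°N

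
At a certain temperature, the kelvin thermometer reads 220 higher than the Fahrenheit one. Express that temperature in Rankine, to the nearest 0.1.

539.3°R

Let x be the Fahrenheit reading; then the kelvin reading is 5/9·x + 255.372.
(5/9·x + 255.372) - x = 220  ⇒  (-4/9)·x = -35.3722  ⇒  x = 79.5875°F.
In Celsius: (79.5875 - 32) × 5/9 = 26.4375°C.
In Rankine: 26.4375 × 1.8 + 491.67 = 539.3°R.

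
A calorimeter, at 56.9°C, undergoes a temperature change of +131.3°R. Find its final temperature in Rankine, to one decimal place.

725.4°R

The 131.3°R change is an interval, so only the factor 5/9 applies: +131.3 × 5/9 = +72.9444°C.
Final Celsius temperature: 56.9000 + 72.9444 = 129.8444°C.
In Rankine: 129.8444 × 1.8 + 491.67 = 725.4°R.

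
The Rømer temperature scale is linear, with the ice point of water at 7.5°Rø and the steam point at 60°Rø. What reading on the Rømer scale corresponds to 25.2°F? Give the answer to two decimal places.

5.52°Rø

First in Celsius: (25.2 - 32) × 5/9 = -3.7778°C.
Linearly onto the Rømer scale: 7.5 + (-3.7778 / 100) × (60 - 7.5) = 5.52°Rø.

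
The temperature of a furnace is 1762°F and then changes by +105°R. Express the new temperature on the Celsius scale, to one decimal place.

Initial temperature in Celsius: (1762 - 32) × 5/9 = 961.1111°C.
The 105°R change is an interval, so only the factor 5/9 applies: +105 × 5/9 = +58.3333°C.
Final Celsius temperature: 961.1111 + 58.3333 = 1019.4444°C.

1019.4°C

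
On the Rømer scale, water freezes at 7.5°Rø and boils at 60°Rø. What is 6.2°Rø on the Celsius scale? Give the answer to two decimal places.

Linear interpolation between the fixed points: C = (6.2 - 7.5) × 100 / (60 - 7.5) = -2.4762°C.

-2.48°C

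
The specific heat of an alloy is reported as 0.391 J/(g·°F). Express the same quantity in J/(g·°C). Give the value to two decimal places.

Since only a temperature interval is involved, the additive offset between the scales drops out.
A change of 1°C is a change of 1.8°F, so per °C the value is 0.391 × 1.8 = 0.70.

0.70 J/(g·°C)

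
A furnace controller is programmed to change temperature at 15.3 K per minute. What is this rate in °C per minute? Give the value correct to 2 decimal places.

15.30 °C/minute

The quantity depends on a temperature interval, so only the ratio of degree sizes applies; the offset between the scales is irrelevant.
A change of 1 K is a change of 1°C, so 15.3 × 1 = 15.30.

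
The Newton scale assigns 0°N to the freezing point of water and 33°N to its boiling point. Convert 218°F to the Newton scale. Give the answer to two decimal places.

34.10°N

First in Celsius: (218 - 32) × 5/9 = 103.3333°C.
Linearly onto the Newton scale: 0 + (103.3333 / 100) × (33 - 0) = 34.10°N.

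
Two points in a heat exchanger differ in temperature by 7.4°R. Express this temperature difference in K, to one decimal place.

Only the scale ratio 5/9 matters for a change in temperature.
7.4 × 5/9 = 4.1.

4.1 K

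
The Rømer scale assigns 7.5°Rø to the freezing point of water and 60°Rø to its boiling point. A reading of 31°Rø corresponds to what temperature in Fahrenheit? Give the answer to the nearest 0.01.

112.57°F

Linear interpolation between the fixed points: C = (31 - 7.5) × 100 / (60 - 7.5) = 44.7619°C.
Then 44.7619 × 1.8 + 32 = 112.57°F.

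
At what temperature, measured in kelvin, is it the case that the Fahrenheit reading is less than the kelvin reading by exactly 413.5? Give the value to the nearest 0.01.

Let K be the kelvin reading. The Fahrenheit reading is F = 1.8·K - 459.67.
Require F - K = -413.5: (0.8)·K - 459.67 = -413.5.
K = (-413.5 + 459.67) / (0.8) = 57.71.

57.71 K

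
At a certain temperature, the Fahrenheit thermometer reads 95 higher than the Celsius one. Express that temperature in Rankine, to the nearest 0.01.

Let x be the Celsius reading; then the Fahrenheit reading is 1.8·x + 32.
(1.8·x + 32) - x = 95  ⇒  (0.8)·x = 63  ⇒  x = 78.7500°C.
In Rankine: 78.7500 × 1.8 + 491.67 = 633.42°R.

633.42°R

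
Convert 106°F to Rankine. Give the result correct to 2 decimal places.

In Celsius: (106 - 32) × 5/9 = 41.1111°C.
In Rankine: 41.1111 × 1.8 + 491.67 = 565.67°R.

565.67°R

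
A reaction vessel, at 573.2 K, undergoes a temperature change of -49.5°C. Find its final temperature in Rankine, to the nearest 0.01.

942.66°R

Initial temperature in Celsius: 573.2 - 273.15 = 300.0500°C.
Final Celsius temperature: 300.0500 - 49.5000 = 250.5500°C.
In Rankine: 250.5500 × 1.8 + 491.67 = 942.66°R.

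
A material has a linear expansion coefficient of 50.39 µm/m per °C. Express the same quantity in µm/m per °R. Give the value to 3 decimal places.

27.994 µm/m per °R

Since only a temperature interval is involved, the additive offset between the scales drops out.
A change of 1°R is a change of 5/9°C, so per °R the value is 50.39 × 5/9 = 27.994.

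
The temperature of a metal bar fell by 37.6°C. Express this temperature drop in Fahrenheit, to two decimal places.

67.68°F

For a temperature interval the offset drops out; only the factor 1.8 applies.
37.6 × 1.8 = 67.68.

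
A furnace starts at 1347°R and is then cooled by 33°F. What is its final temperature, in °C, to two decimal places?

456.85°C

Initial temperature in Celsius: (1347 - 491.67) × 5/9 = 475.1833°C.
The 33°F change is an interval, so only the factor 5/9 applies: -33 × 5/9 = -18.3333°C.
Final Celsius temperature: 475.1833 - 18.3333 = 456.8500°C.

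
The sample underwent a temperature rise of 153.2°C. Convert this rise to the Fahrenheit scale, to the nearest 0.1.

275.8°F

An interval of 1°C corresponds to 1.8°F.
153.2 × 1.8 = 275.8.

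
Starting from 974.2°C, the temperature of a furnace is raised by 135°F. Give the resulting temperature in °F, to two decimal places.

The 135°F change is an interval, so only the factor 5/9 applies: +135 × 5/9 = +75.0000°C.
Final Celsius temperature: 974.2000 + 75.0000 = 1049.2000°C.
In Fahrenheit: 1049.2000 × 1.8 + 32 = 1920.56°F.

1920.56°F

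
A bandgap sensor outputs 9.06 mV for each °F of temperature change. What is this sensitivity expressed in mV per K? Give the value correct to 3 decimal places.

16.308 mV per K

Since only a temperature interval is involved, the additive offset between the scales drops out.
A change of 1 K is a change of 1.8°F, so per K the value is 9.06 × 1.8 = 16.308.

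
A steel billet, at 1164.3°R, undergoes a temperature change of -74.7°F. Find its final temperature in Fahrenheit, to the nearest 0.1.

Initial temperature in Celsius: (1164.3 - 491.67) × 5/9 = 373.6833°C.
The 74.7°F change is an interval, so only the factor 5/9 applies: -74.7 × 5/9 = -41.5000°C.
Final Celsius temperature: 373.6833 - 41.5000 = 332.1833°C.
In Fahrenheit: 332.1833 × 1.8 + 32 = 629.9°F.

629.9°F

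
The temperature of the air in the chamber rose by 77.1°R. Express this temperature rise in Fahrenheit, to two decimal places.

Rankine and Fahrenheit degrees are the same size, so the interval is unchanged: 77.10.

77.10°F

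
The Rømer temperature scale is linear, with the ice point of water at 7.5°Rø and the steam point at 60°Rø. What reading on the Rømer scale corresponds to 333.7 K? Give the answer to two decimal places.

First in Celsius: 333.7 - 273.15 = 60.5500°C.
Linearly onto the Rømer scale: 7.5 + (60.5500 / 100) × (60 - 7.5) = 39.29°Rø.

39.29°Rø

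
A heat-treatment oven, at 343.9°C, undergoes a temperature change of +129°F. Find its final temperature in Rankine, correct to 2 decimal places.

1239.69°R

The 129°F change is an interval, so only the factor 5/9 applies: +129 × 5/9 = +71.6667°C.
Final Celsius temperature: 343.9000 + 71.6667 = 415.5667°C.
In Rankine: 415.5667 × 1.8 + 491.67 = 1239.69°R.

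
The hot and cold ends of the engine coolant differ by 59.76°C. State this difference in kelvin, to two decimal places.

Celsius and kelvin degrees are the same size, so the interval is unchanged: 59.76.

59.76 K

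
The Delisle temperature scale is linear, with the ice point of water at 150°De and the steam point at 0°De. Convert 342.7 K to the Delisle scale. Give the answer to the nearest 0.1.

45.7°De

First in Celsius: 342.7 - 273.15 = 69.5500°C.
Linearly onto the Delisle scale: 150 + (69.5500 / 100) × (0 - 150) = 45.7°De.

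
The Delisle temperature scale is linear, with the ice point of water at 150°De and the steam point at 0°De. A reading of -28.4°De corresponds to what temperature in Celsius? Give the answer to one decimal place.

Linear interpolation between the fixed points: C = (-28.4 - 150) × 100 / (0 - 150) = 118.9333°C.

118.9°C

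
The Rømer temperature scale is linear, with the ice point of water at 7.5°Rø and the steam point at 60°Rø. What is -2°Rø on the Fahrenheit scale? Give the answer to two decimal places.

-0.57°F

Linear interpolation between the fixed points: C = (-2 - 7.5) × 100 / (60 - 7.5) = -18.0952°C.
Then -18.0952 × 1.8 + 32 = -0.57°F.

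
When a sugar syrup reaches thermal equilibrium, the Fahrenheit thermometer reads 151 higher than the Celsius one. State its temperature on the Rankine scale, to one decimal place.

Let x be the Celsius reading; then the Fahrenheit reading is 1.8·x + 32.
(1.8·x + 32) - x = 151  ⇒  (0.8)·x = 119  ⇒  x = 148.7500°C.
In Rankine: 148.7500 × 1.8 + 491.67 = 759.4°R.

759.4°R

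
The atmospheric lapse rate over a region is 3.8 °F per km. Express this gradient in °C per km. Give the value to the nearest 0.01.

2.11 °C/km

Since only a temperature interval is involved, the additive offset between the scales drops out.
A change of 1°F is a change of 5/9°C, so 3.8 × 5/9 = 2.11.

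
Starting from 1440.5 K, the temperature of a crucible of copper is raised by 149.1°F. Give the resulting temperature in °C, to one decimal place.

Initial temperature in Celsius: 1440.5 - 273.15 = 1167.3500°C.
The 149.1°F change is an interval, so only the factor 5/9 applies: +149.1 × 5/9 = +82.8333°C.
Final Celsius temperature: 1167.3500 + 82.8333 = 1250.1833°C.

1250.2°C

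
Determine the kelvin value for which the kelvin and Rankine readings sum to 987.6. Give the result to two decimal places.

352.71 K

Let K be the kelvin reading. The Rankine reading is R = 1.8·K.
Require K + R = 987.6: (2.8)·K = 987.6.
K = (987.6) / (2.8) = 352.71.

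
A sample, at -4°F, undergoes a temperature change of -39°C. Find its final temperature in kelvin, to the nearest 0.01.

214.15 K

Initial temperature in Celsius: (-4 - 32) × 5/9 = -20.0000°C.
Final Celsius temperature: -20.0000 - 39.0000 = -59.0000°C.
In kelvin: -59.0000 + 273.15 = 214.15 K.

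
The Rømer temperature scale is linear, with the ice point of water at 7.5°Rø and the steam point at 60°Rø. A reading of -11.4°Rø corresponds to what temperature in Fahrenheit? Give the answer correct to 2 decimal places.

Linear interpolation between the fixed points: C = (-11.4 - 7.5) × 100 / (60 - 7.5) = -36.0000°C.
Then -36.0000 × 1.8 + 32 = -32.80°F.

-32.80°F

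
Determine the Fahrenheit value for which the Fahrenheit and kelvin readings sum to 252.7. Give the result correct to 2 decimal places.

-1.72°F

Let F be the Fahrenheit reading. The kelvin reading is K = 5/9·F + 255.372.
Require F + K = 252.7: (14/9)·F + 255.372 = 252.7.
F = (252.7 - 255.372) / (14/9) = -1.72.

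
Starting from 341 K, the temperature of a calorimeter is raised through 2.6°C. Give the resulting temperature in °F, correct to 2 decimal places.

Initial temperature in Celsius: 341 - 273.15 = 67.8500°C.
Final Celsius temperature: 67.8500 + 2.6000 = 70.4500°C.
In Fahrenheit: 70.4500 × 1.8 + 32 = 158.81°F.

158.81°F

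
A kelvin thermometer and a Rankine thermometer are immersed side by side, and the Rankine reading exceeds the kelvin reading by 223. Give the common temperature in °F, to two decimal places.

Let x be the kelvin reading; then the Rankine reading is 1.8·x.
(1.8·x) - x = 223  ⇒  (0.8)·x = 223  ⇒  x = 278.7500 K.
In Celsius: 278.75 - 273.15 = 5.6000°C.
In Fahrenheit: 5.6000 × 1.8 + 32 = 42.08°F.

42.08°F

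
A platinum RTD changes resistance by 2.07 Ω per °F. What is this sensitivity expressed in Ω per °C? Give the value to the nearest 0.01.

Since only a temperature interval is involved, the additive offset between the scales drops out.
A change of 1°C is a change of 1.8°F, so per °C the value is 2.07 × 1.8 = 3.73.

3.73 Ω per °C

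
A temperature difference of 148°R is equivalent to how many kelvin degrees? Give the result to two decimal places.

An interval of 1°R corresponds to 5/9 K.
148 × 5/9 = 82.22.

82.22 K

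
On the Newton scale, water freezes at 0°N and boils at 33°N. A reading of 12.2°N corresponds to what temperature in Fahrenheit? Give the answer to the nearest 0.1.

Linear interpolation between the fixed points: C = (12.2 - 0) × 100 / (33 - 0) = 36.9697°C.
Then 36.9697 × 1.8 + 32 = 98.5°F.

98.5°F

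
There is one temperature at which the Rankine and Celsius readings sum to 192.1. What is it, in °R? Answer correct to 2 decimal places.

299.09°R

Let R be the Rankine reading. The Celsius reading is C = 5/9·R - 273.15.
Require R + C = 192.1: (14/9)·R - 273.15 = 192.1.
R = (192.1 + 273.15) / (14/9) = 299.09.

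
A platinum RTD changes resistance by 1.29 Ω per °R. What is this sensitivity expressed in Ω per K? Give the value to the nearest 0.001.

2.322 Ω per K

The quantity depends on a temperature interval, so only the ratio of degree sizes applies; the offset between the scales is irrelevant.
A change of 1 K is a change of 1.8°R, so per K the value is 1.29 × 1.8 = 2.322.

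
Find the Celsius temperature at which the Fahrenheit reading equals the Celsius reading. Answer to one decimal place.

-40.0°C

Let C be the Celsius reading. The Fahrenheit reading is F = 1.8·C + 32.
Set F = C: 1.8·C + 32 = C.
(0.8)·C = -32  ⇒  C = -40.0.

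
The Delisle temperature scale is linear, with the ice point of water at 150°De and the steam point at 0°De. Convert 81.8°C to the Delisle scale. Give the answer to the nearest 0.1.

Linearly onto the Delisle scale: 150 + (81.8000 / 100) × (0 - 150) = 27.3°De.

27.3°De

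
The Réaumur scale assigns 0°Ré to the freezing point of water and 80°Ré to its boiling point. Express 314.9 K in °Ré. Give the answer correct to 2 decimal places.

First in Celsius: 314.9 - 273.15 = 41.7500°C.
Linearly onto the Réaumur scale: 0 + (41.7500 / 100) × (80 - 0) = 33.40°Ré.

33.40°Ré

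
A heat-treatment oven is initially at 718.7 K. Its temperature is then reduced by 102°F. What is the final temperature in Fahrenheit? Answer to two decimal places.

731.99°F

Initial temperature in Celsius: 718.7 - 273.15 = 445.5500°C.
The 102°F change is an interval, so only the factor 5/9 applies: -102 × 5/9 = -56.6667°C.
Final Celsius temperature: 445.5500 - 56.6667 = 388.8833°C.
In Fahrenheit: 388.8833 × 1.8 + 32 = 731.99°F.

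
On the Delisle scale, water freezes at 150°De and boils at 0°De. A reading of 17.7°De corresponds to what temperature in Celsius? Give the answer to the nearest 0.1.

Linear interpolation between the fixed points: C = (17.7 - 150) × 100 / (0 - 150) = 88.2000°C.

88.2°C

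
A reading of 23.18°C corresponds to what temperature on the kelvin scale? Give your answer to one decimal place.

In kelvin: 23.1800 + 273.15 = 296.3 K.

296.3 K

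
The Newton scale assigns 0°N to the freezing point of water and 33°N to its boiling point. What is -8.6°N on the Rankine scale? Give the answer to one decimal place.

444.8°R

Linear interpolation between the fixed points: C = (-8.6 - 0) × 100 / (33 - 0) = -26.0606°C.
Then -26.0606 × 1.8 + 491.67 = 444.8°R.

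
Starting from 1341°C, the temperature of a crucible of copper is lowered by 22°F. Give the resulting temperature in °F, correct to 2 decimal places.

The 22°F change is an interval, so only the factor 5/9 applies: -22 × 5/9 = -12.2222°C.
Final Celsius temperature: 1341.0000 - 12.2222 = 1328.7778°C.
In Fahrenheit: 1328.7778 × 1.8 + 32 = 2423.80°F.

2423.80°F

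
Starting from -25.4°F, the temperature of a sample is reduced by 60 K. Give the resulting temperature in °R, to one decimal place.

Initial temperature in Celsius: (-25.4 - 32) × 5/9 = -31.8889°C.
The 60 K change is an interval; Kelvin and Celsius degrees are the same size, so ΔC = -60°C.
Final Celsius temperature: -31.8889 - 60.0000 = -91.8889°C.
In Rankine: -91.8889 × 1.8 + 491.67 = 326.3°R.

326.3°R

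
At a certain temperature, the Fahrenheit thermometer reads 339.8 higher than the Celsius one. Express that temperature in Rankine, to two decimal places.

Let x be the Celsius reading; then the Fahrenheit reading is 1.8·x + 32.
(1.8·x + 32) - x = 339.8  ⇒  (0.8)·x = 307.8  ⇒  x = 384.7500°C.
In Rankine: 384.7500 × 1.8 + 491.67 = 1184.22°R.

1184.22°R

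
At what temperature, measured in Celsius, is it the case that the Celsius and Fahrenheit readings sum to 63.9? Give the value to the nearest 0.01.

11.39°C

Let C be the Celsius reading. The Fahrenheit reading is F = 1.8·C + 32.
Require C + F = 63.9: (2.8)·C + 32 = 63.9.
C = (63.9 - 32) / (2.8) = 11.39.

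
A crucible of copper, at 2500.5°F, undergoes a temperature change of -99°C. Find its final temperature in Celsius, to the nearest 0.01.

Initial temperature in Celsius: (2500.5 - 32) × 5/9 = 1371.3889°C.
Final Celsius temperature: 1371.3889 - 99.0000 = 1272.3889°C.

1272.39°C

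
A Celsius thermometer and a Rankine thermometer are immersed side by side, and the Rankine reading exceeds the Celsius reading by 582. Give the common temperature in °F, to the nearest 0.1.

235.2°F

Let x be the Celsius reading; then the Rankine reading is 1.8·x + 491.67.
(1.8·x + 491.67) - x = 582  ⇒  (0.8)·x = 90.33  ⇒  x = 112.9125°C.
In Fahrenheit: 112.9125 × 1.8 + 32 = 235.2°F.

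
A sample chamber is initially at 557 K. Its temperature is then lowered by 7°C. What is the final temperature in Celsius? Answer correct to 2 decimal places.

276.85°C

Initial temperature in Celsius: 557 - 273.15 = 283.8500°C.
Final Celsius temperature: 283.8500 - 7.0000 = 276.8500°C.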